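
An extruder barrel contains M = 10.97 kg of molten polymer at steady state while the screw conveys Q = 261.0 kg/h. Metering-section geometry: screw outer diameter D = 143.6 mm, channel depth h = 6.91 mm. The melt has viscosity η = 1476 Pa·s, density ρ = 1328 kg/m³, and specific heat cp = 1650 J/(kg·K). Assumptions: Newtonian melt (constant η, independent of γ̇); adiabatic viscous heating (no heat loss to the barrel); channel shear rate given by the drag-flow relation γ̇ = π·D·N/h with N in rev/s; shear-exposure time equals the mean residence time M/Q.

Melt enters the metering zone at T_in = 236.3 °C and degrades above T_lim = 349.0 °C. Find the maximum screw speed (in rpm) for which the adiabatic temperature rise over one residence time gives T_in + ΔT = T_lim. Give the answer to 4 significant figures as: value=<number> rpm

Throughput in SI: Q_s = 261.0 kg/h ÷ 3600 s/h = 0.0725 kg/s
t_res = M / Q_s = 10.97 ÷ 0.0725 = 151.31 s
Geometry in SI: D = 143.6 mm → 0.1436 m, h = 6.91 mm → 0.00691 m
Allowable rise: ΔT_a = T_lim − T_in = 349.0 − 236.3 = 112.7 K
γ̇_max² = ΔT_a·ρ·cp / (η·t_res) = [112.7 × 1328 × 1650] / [1476 × 151.31] = 1105.73 s⁻²
Take the square root: γ̇_max = √(1105.73) = 33.2526 s⁻¹
Solve γ̇ = πDN/h for N: N_max = γ̇_max·h/(π·D) = 33.2526 × 0.00691 / (π × 0.1436) = 0.50933 rev/s = 30.5598 rpm

value=30.56 rpm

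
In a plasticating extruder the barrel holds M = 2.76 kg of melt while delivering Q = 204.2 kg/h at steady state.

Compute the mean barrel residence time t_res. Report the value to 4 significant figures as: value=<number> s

value=48.66 s

Q_s = Q / 3600 = 204.2 / 3600 = 0.0567222 kg/s
t_res = M / Q_s = 2.76 / 0.0567222 = 48.6582 s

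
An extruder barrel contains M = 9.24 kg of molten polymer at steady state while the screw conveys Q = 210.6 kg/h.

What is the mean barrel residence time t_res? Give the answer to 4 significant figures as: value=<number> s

value=157.9 s

Convert throughput: Q = 210.6 kg/h = 210.6/3600 = 0.0585 kg/s
Mean residence time: t_res = M/Q_s = 9.24 kg / 0.0585 kg/s = 157.949 s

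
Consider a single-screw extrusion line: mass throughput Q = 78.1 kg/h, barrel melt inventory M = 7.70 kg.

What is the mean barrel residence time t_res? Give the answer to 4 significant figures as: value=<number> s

value=354.9 s

Convert throughput: Q = 78.1 kg/h = 78.1/3600 = 0.0216944 kg/s
t_res = M / Q_s = 7.70 / 0.0216944 = 354.93 s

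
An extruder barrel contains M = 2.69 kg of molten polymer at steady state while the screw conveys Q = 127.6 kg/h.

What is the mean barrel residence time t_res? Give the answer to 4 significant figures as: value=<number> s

Q_s = Q / 3600 = 127.6 / 3600 = 0.0354444 kg/s
t_res = M / Q_s = 2.69 ÷ 0.0354444 = 75.8934 s

value=75.89 s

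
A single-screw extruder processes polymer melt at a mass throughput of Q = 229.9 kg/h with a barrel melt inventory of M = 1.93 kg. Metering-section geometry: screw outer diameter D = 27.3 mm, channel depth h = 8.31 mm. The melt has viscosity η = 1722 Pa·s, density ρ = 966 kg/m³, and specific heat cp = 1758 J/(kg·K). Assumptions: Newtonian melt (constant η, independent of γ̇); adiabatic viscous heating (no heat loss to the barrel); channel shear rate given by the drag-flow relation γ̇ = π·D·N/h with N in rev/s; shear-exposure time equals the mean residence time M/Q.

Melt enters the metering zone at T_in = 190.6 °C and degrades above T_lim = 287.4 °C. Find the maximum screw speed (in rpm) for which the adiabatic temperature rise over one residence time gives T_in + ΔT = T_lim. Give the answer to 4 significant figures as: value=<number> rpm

value=326.7 rpm

Throughput in SI: Q_s = 229.9 kg/h ÷ 3600 s/h = 0.0638611 kg/s
t_res = M / Q_s = 1.93 ÷ 0.0638611 = 30.2218 s
Geometry in SI: D = 27.3 mm → 0.0273 m, h = 8.31 mm → 0.00831 m
Allowable rise: ΔT_a = T_lim − T_in = 287.4 − 190.6 = 96.8 K
γ̇_max² = ΔT_a·ρ·cp/(η·t_res) = 96.8·966·1758/(1722·30.2218) = 3158.77 s⁻²
Take the square root: γ̇_max = √(3158.77) = 56.2029 s⁻¹
N_max = γ̇_max h / (πD) = 56.2029·0.00831/(π·0.0273) = 5.44562 rev/s → ×60 = 326.737 rpm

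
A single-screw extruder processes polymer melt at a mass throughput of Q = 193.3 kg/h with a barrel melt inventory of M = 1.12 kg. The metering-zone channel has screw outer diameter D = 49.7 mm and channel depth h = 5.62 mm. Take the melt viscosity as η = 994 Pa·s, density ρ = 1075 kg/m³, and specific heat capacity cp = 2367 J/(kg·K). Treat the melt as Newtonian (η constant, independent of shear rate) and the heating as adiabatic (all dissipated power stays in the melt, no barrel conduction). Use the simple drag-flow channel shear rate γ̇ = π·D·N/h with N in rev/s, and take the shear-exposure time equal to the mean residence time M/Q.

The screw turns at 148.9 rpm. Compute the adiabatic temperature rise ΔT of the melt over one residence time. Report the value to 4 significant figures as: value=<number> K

value=38.73 K

Convert throughput: Q = 193.3 kg/h = 193.3/3600 = 0.0536944 kg/s
Mean residence time: t_res = M/Q_s = 1.12 kg / 0.0536944 kg/s = 20.8588 s
Convert to SI: D = 0.0497 m, h = 0.00562 m, N = 148.9/60 = 2.48167 rev/s
γ̇ = π·D·N / h = π · 0.0497 · 2.48167 / 0.00562 = 68.9467 s⁻¹
ΔT = η·γ̇²·t_res / (ρ·cp) = 994 · (68.9467)² · 20.8588 / (1075 · 2367) = 38.7342 K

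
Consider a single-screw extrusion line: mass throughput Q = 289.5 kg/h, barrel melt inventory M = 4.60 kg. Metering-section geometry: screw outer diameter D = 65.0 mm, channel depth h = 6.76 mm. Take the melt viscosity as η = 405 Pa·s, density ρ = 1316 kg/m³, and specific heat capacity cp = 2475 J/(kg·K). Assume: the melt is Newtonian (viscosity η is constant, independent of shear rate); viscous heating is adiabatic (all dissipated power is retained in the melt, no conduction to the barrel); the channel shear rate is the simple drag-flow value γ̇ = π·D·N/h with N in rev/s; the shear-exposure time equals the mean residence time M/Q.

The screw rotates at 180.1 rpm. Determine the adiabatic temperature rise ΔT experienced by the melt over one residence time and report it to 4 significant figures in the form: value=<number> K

Throughput in SI: Q_s = 289.5 kg/h ÷ 3600 s/h = 0.0804167 kg/s
Mean residence time: t_res = M/Q_s = 4.60 kg / 0.0804167 kg/s = 57.2021 s
D = 65.0 mm = 0.065 m;  h = 6.76 mm = 0.00676 m;  N = 180.1 rpm / 60 = 3.00167 rev/s
Shear rate: γ̇ = πDN/h = π·0.065·3.00167/0.00676 = 90.6732 s⁻¹
Adiabatic rise: ΔT = η γ̇² t_res / (ρ cp) = 405·(90.6732)²·57.2021 / (1316·2475) = 58.4782 K

value=58.48 K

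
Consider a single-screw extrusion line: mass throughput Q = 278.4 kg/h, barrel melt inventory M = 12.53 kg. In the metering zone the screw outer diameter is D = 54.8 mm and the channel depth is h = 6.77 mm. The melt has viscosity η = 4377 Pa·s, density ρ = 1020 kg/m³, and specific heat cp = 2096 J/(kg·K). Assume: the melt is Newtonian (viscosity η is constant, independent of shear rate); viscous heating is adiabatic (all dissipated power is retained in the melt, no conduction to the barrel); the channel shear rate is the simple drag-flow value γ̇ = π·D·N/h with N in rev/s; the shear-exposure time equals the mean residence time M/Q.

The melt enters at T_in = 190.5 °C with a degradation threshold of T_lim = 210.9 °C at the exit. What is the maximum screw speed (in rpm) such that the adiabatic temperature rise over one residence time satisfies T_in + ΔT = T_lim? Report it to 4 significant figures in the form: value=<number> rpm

Throughput in SI: Q_s = 278.4 kg/h ÷ 3600 s/h = 0.0773333 kg/s
t_res = M / Q_s = 12.53 ÷ 0.0773333 = 162.026 s
Geometry in SI: D = 54.8 mm → 0.0548 m, h = 6.77 mm → 0.00677 m
ΔT_a = T_lim − T_in = 210.9 − 190.5 = 20.4 K
Invert ΔT = ηγ̇²t_res/(ρcp) for γ̇: γ̇_max² = ΔT_a ρ cp / (η t_res) = 20.4·1020·2096 / (4377·162.026) = 61.498 s⁻²
γ̇_max = √61.498 = 7.84206 s⁻¹
N_max = γ̇_max h / (πD) = 7.84206·0.00677/(π·0.0548) = 0.308382 rev/s → ×60 = 18.5029 rpm

value=18.50 rpm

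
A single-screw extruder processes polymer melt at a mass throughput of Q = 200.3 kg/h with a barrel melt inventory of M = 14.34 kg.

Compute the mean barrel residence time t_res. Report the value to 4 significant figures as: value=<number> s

Q_s = Q / 3600 = 200.3 / 3600 = 0.0556389 kg/s
t_res = M / Q_s = 14.34 ÷ 0.0556389 = 257.733 s

value=257.7 s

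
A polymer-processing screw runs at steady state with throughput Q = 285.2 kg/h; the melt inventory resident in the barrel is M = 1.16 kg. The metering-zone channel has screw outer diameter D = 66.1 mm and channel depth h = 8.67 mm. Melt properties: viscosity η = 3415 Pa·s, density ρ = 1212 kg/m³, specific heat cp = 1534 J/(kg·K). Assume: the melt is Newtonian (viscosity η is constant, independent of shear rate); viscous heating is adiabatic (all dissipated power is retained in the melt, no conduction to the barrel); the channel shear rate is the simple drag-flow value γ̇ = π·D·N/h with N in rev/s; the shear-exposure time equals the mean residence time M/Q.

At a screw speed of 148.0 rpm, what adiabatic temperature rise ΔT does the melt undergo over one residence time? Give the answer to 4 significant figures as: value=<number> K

value=93.88 K

Convert throughput: Q = 285.2 kg/h = 285.2/3600 = 0.0792222 kg/s
t_res = M / Q_s = 1.16 ÷ 0.0792222 = 14.6424 s
Convert to SI: D = 0.0661 m, h = 0.00867 m, N = 148.0/60 = 2.46667 rev/s
Shear rate: γ̇ = πDN/h = π·0.0661·2.46667/0.00867 = 59.0803 s⁻¹
ΔT = η·γ̇²·t_res/(ρ·cp) = [3415 × 59.0803² × 14.6424] / [1212 × 1534] = 93.877 K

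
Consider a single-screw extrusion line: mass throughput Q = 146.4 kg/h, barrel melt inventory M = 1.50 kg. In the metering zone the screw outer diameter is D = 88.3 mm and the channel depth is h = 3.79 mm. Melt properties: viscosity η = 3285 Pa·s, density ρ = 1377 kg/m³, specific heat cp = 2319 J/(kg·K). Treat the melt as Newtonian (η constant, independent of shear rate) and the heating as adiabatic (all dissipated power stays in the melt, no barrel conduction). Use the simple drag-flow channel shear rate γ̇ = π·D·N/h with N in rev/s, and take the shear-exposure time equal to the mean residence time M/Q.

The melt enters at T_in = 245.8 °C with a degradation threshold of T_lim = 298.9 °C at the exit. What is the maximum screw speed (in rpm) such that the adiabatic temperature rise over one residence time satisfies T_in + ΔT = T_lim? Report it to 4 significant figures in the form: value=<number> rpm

value=30.67 rpm

Convert throughput: Q = 146.4 kg/h = 146.4/3600 = 0.0406667 kg/s
t_res = M / Q_s = 1.50 ÷ 0.0406667 = 36.8852 s
Geometry in SI: D = 88.3 mm → 0.0883 m, h = 3.79 mm → 0.00379 m
Allowable rise: ΔT_a = T_lim − T_in = 298.9 − 245.8 = 53.1 K
γ̇_max² = ΔT_a·ρ·cp / (η·t_res) = [53.1 × 1377 × 2319] / [3285 × 36.8852] = 1399.4 s⁻²
Take the square root: γ̇_max = √(1399.4) = 37.4085 s⁻¹
N_max = γ̇_max h / (πD) = 37.4085·0.00379/(π·0.0883) = 0.511092 rev/s → ×60 = 30.6655 rpm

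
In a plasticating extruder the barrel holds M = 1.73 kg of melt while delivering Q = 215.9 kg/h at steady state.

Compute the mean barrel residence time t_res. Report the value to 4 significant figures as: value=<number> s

value=28.85 s

Throughput in SI: Q_s = 215.9 kg/h ÷ 3600 s/h = 0.0599722 kg/s
Mean residence time: t_res = M/Q_s = 1.73 kg / 0.0599722 kg/s = 28.8467 s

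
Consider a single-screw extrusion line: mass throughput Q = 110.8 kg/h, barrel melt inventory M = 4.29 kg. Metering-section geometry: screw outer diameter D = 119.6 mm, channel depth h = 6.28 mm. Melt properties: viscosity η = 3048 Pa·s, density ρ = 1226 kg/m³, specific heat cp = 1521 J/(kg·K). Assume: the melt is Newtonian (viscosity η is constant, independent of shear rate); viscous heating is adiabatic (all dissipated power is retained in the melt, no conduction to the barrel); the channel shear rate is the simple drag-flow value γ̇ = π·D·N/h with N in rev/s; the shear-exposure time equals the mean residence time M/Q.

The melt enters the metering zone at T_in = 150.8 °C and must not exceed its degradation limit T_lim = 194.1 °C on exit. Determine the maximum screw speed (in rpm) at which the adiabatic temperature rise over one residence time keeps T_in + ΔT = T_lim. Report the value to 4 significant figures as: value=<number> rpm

Q_s = Q / 3600 = 110.8 / 3600 = 0.0307778 kg/s
t_res = M / Q_s = 4.29 / 0.0307778 = 139.386 s
Geometry in SI: D = 119.6 mm → 0.1196 m, h = 6.28 mm → 0.00628 m
ΔT_a = T_lim − T_in = 194.1 − 150.8 = 43.3 K
γ̇_max² = ΔT_a·ρ·cp / (η·t_res) = [43.3 × 1226 × 1521] / [3048 × 139.386] = 190.052 s⁻²
γ̇_max = sqrt(190.052) = 13.7859 s⁻¹
N_max = γ̇_max·h / (π·D) = 13.7859 · 0.00628 / (π · 0.1196) = 0.230417 rev/s = 13.825 rpm

value=13.83 rpm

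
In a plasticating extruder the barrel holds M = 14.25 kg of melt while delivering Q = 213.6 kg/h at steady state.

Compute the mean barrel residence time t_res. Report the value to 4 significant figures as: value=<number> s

Q_s = Q / 3600 = 213.6 / 3600 = 0.0593333 kg/s
Mean residence time: t_res = M/Q_s = 14.25 kg / 0.0593333 kg/s = 240.169 s

value=240.2 s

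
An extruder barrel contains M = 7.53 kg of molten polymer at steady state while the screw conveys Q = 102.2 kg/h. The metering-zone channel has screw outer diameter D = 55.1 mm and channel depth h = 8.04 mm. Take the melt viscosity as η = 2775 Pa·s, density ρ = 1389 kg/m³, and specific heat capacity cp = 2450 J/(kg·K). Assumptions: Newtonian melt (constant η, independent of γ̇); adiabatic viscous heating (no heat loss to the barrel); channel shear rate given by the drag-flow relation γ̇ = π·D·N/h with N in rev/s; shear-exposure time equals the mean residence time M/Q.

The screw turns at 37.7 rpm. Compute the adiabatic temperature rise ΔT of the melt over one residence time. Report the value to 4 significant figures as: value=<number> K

Convert throughput: Q = 102.2 kg/h = 102.2/3600 = 0.0283889 kg/s
Mean residence time: t_res = M/Q_s = 7.53 kg / 0.0283889 kg/s = 265.245 s
Geometry in metres: D = 55.1 mm → 0.0551 m, h = 8.04 mm → 0.00804 m; screw speed N = 37.7 rpm = 0.628333 rev/s
γ̇ = π D N / h = (π)(0.0551)(0.628333) / 0.00804 = 13.5281 s⁻¹
ΔT = η·γ̇²·t_res / (ρ·cp) = 2775 · (13.5281)² · 265.245 / (1389 · 2450) = 39.5833 K

value=39.58 K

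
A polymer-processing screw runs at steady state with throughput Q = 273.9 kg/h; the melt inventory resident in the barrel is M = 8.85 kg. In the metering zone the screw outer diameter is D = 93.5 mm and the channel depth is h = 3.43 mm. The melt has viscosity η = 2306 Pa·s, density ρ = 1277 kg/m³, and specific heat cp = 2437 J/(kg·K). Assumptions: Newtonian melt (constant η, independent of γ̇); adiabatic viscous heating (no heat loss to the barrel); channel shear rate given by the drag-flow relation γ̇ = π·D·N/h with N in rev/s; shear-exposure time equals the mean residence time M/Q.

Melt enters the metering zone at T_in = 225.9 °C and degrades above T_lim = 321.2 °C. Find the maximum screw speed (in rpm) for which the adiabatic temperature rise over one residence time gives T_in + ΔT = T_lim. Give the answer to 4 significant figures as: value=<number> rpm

value=23.30 rpm

Q_s = Q / 3600 = 273.9 / 3600 = 0.0760833 kg/s
t_res = M / Q_s = 8.85 ÷ 0.0760833 = 116.32 s
D = 93.5 mm = 0.0935 m;  h = 3.43 mm = 0.00343 m
ΔT_a = T_lim − T_in = 321.2 − 225.9 = 95.3 K
Invert ΔT = ηγ̇²t_res/(ρcp) for γ̇: γ̇_max² = ΔT_a ρ cp / (η t_res) = 95.3·1277·2437 / (2306·116.32) = 1105.67 s⁻²
γ̇_max = √1105.67 = 33.2516 s⁻¹
N_max = γ̇_max h / (πD) = 33.2516·0.00343/(π·0.0935) = 0.388281 rev/s → ×60 = 23.2968 rpm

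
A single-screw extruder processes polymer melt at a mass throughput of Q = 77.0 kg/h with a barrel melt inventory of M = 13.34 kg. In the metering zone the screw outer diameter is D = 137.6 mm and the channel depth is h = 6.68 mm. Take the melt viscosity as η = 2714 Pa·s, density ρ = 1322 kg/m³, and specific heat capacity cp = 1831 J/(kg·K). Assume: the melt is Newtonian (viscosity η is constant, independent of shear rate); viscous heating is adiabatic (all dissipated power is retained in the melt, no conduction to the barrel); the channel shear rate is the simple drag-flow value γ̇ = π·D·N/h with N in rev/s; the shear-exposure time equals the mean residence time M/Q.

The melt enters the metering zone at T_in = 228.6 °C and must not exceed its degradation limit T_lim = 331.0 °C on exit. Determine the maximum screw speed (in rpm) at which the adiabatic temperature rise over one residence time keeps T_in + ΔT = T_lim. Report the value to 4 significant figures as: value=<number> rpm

value=11.22 rpm

Throughput in SI: Q_s = 77.0 kg/h ÷ 3600 s/h = 0.0213889 kg/s
t_res = M / Q_s = 13.34 ÷ 0.0213889 = 623.688 s
Convert to metres: D = 0.1376 m, h = 0.00668 m
ΔT_a = T_lim − T_in = 331.0 °C − 228.6 °C = 102.4 K
Invert ΔT = ηγ̇²t_res/(ρcp) for γ̇: γ̇_max² = ΔT_a ρ cp / (η t_res) = 102.4·1322·1831 / (2714·623.688) = 146.434 s⁻²
γ̇_max = sqrt(146.434) = 12.101 s⁻¹
N_max = γ̇_max h / (πD) = 12.101·0.00668/(π·0.1376) = 0.186995 rev/s → ×60 = 11.2197 rpm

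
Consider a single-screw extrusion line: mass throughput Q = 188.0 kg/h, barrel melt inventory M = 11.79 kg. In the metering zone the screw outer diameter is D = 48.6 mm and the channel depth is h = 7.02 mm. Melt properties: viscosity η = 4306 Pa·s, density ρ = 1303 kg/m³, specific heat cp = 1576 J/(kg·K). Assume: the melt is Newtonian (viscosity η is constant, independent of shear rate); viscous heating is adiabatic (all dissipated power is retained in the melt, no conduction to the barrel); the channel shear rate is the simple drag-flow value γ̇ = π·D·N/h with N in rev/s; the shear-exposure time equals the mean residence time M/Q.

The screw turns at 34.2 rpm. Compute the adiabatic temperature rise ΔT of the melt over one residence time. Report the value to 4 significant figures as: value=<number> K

Throughput in SI: Q_s = 188.0 kg/h ÷ 3600 s/h = 0.0522222 kg/s
Mean residence time: t_res = M/Q_s = 11.79 kg / 0.0522222 kg/s = 225.766 s
Convert to SI: D = 0.0486 m, h = 0.00702 m, N = 34.2/60 = 0.57 rev/s
γ̇ = π·D·N / h = π · 0.0486 · 0.57 / 0.00702 = 12.3972 s⁻¹
ΔT = η·γ̇²·t_res/(ρ·cp) = [4306 × 12.3972² × 225.766] / [1303 × 1576] = 72.7578 K

value=72.76 K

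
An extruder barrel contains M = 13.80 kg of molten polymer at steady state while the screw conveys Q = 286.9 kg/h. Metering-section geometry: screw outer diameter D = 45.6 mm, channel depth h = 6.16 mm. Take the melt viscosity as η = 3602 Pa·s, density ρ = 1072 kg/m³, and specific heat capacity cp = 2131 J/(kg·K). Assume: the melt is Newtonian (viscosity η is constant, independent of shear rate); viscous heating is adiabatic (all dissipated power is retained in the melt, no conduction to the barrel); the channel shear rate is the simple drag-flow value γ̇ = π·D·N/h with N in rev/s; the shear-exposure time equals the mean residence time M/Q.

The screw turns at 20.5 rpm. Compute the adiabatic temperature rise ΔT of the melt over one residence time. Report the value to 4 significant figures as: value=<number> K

value=17.24 K

Throughput in SI: Q_s = 286.9 kg/h ÷ 3600 s/h = 0.0796944 kg/s
t_res = M / Q_s = 13.80 ÷ 0.0796944 = 173.161 s
Convert to SI: D = 0.0456 m, h = 0.00616 m, N = 20.5/60 = 0.341667 rev/s
γ̇ = π D N / h = (π)(0.0456)(0.341667) / 0.00616 = 7.94578 s⁻¹
ΔT = η·γ̇²·t_res / (ρ·cp) = 3602 · (7.94578)² · 173.161 / (1072 · 2131) = 17.2381 K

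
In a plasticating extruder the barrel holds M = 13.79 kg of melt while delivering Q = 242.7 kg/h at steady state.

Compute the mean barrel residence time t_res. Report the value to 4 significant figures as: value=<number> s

Convert throughput: Q = 242.7 kg/h = 242.7/3600 = 0.0674167 kg/s
t_res = M / Q_s = 13.79 ÷ 0.0674167 = 204.549 s

value=204.5 s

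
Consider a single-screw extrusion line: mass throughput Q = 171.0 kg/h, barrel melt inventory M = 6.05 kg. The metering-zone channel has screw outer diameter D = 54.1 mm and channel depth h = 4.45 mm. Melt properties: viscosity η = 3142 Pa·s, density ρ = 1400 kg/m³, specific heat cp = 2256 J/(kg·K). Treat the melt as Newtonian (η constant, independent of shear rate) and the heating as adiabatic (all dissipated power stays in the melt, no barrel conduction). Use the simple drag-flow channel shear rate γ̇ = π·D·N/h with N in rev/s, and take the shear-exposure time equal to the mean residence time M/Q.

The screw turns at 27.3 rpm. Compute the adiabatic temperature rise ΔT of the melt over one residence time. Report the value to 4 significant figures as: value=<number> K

Throughput in SI: Q_s = 171.0 kg/h ÷ 3600 s/h = 0.0475 kg/s
t_res = M / Q_s = 6.05 / 0.0475 = 127.368 s
Geometry in metres: D = 54.1 mm → 0.0541 m, h = 4.45 mm → 0.00445 m; screw speed N = 27.3 rpm = 0.455 rev/s
γ̇ = π·D·N / h = π · 0.0541 · 0.455 / 0.00445 = 17.3779 s⁻¹
ΔT = η·γ̇²·t_res/(ρ·cp) = [3142 × 17.3779² × 127.368] / [1400 × 2256] = 38.2647 K

value=38.26 K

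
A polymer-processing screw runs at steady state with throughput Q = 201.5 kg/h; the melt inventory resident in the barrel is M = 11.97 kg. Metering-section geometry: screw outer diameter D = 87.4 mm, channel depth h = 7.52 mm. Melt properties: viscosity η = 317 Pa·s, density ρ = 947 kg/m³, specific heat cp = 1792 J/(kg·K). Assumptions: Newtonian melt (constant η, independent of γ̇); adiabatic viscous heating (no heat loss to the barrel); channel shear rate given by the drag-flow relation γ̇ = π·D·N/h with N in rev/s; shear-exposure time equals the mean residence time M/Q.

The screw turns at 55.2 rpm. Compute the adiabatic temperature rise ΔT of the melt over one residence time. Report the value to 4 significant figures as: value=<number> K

value=45.08 K

Q_s = Q / 3600 = 201.5 / 3600 = 0.0559722 kg/s
Mean residence time: t_res = M/Q_s = 11.97 kg / 0.0559722 kg/s = 213.856 s
D = 87.4 mm = 0.0874 m;  h = 7.52 mm = 0.00752 m;  N = 55.2 rpm / 60 = 0.92 rev/s
γ̇ = π·D·N / h = π · 0.0874 · 0.92 / 0.00752 = 33.5916 s⁻¹
Adiabatic rise: ΔT = η γ̇² t_res / (ρ cp) = 317·(33.5916)²·213.856 / (947·1792) = 45.077 K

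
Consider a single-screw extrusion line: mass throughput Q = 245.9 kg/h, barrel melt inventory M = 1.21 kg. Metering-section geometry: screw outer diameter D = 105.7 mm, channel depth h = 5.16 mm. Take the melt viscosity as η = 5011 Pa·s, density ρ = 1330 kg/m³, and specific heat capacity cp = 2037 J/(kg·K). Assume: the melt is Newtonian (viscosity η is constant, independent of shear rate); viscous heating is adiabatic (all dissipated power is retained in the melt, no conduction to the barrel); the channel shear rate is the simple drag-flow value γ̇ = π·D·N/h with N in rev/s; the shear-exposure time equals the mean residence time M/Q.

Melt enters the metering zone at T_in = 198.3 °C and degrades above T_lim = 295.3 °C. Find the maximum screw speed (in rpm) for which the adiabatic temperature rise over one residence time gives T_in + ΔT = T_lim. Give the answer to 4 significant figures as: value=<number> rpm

value=50.73 rpm

Convert throughput: Q = 245.9 kg/h = 245.9/3600 = 0.0683056 kg/s
t_res = M / Q_s = 1.21 / 0.0683056 = 17.7145 s
Geometry in SI: D = 105.7 mm → 0.1057 m, h = 5.16 mm → 0.00516 m
Allowable rise: ΔT_a = T_lim − T_in = 295.3 − 198.3 = 97 K
γ̇_max² = ΔT_a·ρ·cp / (η·t_res) = [97 × 1330 × 2037] / [5011 × 17.7145] = 2960.47 s⁻²
γ̇_max = sqrt(2960.47) = 54.4102 s⁻¹
N_max = γ̇_max·h / (π·D) = 54.4102 · 0.00516 / (π · 0.1057) = 0.845484 rev/s = 50.729 rpm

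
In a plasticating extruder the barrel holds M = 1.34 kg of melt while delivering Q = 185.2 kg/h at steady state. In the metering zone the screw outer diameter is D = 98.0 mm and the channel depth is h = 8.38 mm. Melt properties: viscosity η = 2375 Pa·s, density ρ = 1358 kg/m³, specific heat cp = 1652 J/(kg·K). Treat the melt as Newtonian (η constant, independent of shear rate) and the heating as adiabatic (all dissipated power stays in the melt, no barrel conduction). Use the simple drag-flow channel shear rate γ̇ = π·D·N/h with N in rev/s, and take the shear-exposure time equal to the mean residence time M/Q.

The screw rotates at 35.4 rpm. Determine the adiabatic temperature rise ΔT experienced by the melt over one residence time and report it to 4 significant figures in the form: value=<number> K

Convert throughput: Q = 185.2 kg/h = 185.2/3600 = 0.0514444 kg/s
t_res = M / Q_s = 1.34 / 0.0514444 = 26.0475 s
Convert to SI: D = 0.098 m, h = 0.00838 m, N = 35.4/60 = 0.59 rev/s
γ̇ = π D N / h = (π)(0.098)(0.59) / 0.00838 = 21.6762 s⁻¹
Adiabatic rise: ΔT = η γ̇² t_res / (ρ cp) = 2375·(21.6762)²·26.0475 / (1358·1652) = 12.9565 K

value=12.96 K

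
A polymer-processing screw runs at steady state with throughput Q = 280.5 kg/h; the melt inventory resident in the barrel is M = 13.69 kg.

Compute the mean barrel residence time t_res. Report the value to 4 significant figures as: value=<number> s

Q_s = Q / 3600 = 280.5 / 3600 = 0.0779167 kg/s
t_res = M / Q_s = 13.69 / 0.0779167 = 175.701 s

value=175.7 s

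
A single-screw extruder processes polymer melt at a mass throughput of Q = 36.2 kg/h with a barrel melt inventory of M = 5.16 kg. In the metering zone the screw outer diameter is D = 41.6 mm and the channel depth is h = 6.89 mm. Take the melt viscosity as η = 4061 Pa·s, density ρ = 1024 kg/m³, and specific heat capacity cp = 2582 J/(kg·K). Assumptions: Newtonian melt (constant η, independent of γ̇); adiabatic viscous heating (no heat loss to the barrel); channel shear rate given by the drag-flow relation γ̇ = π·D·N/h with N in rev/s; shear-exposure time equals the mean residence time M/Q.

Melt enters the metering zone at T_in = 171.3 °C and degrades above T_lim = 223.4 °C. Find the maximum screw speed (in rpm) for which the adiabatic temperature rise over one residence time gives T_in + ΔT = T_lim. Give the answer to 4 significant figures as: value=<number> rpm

value=25.72 rpm

Throughput in SI: Q_s = 36.2 kg/h ÷ 3600 s/h = 0.0100556 kg/s
t_res = M / Q_s = 5.16 / 0.0100556 = 513.149 s
Geometry in SI: D = 41.6 mm → 0.0416 m, h = 6.89 mm → 0.00689 m
ΔT_a = T_lim − T_in = 223.4 °C − 171.3 °C = 52.1 K
Invert ΔT = ηγ̇²t_res/(ρcp) for γ̇: γ̇_max² = ΔT_a ρ cp / (η t_res) = 52.1·1024·2582 / (4061·513.149) = 66.1024 s⁻²
Take the square root: γ̇_max = √(66.1024) = 8.13034 s⁻¹
N_max = γ̇_max·h / (π·D) = 8.13034 · 0.00689 / (π · 0.0416) = 0.428632 rev/s = 25.7179 rpm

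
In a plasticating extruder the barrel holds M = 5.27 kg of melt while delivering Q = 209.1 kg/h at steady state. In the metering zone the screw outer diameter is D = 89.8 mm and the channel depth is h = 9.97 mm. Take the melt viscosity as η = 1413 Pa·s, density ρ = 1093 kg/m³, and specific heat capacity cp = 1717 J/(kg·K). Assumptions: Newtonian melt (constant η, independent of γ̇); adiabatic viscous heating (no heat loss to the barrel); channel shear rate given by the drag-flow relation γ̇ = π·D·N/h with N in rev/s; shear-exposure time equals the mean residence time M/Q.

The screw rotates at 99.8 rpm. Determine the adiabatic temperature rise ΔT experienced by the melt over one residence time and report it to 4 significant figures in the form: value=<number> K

value=151.3 K

Throughput in SI: Q_s = 209.1 kg/h ÷ 3600 s/h = 0.0580833 kg/s
t_res = M / Q_s = 5.27 ÷ 0.0580833 = 90.7317 s
Geometry in metres: D = 89.8 mm → 0.0898 m, h = 9.97 mm → 0.00997 m; screw speed N = 99.8 rpm = 1.66333 rev/s
γ̇ = π·D·N / h = π · 0.0898 · 1.66333 / 0.00997 = 47.0663 s⁻¹
ΔT = η·γ̇²·t_res/(ρ·cp) = [1413 × 47.0663² × 90.7317] / [1093 × 1717] = 151.332 K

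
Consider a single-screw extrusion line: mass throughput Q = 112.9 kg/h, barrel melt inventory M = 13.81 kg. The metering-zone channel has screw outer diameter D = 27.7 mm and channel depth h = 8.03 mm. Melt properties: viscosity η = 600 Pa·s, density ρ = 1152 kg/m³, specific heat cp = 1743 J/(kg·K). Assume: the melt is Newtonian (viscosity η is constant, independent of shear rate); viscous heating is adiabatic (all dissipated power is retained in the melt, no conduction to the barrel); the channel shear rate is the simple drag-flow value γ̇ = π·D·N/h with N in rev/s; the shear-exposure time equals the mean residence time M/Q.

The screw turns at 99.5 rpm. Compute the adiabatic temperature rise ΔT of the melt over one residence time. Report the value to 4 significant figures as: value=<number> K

value=42.50 K

Q_s = Q / 3600 = 112.9 / 3600 = 0.0313611 kg/s
t_res = M / Q_s = 13.81 / 0.0313611 = 440.354 s
D = 27.7 mm = 0.0277 m;  h = 8.03 mm = 0.00803 m;  N = 99.5 rpm / 60 = 1.65833 rev/s
Shear rate: γ̇ = πDN/h = π·0.0277·1.65833/0.00803 = 17.9716 s⁻¹
ΔT = η·γ̇²·t_res / (ρ·cp) = 600 · (17.9716)² · 440.354 / (1152 · 1743) = 42.4987 K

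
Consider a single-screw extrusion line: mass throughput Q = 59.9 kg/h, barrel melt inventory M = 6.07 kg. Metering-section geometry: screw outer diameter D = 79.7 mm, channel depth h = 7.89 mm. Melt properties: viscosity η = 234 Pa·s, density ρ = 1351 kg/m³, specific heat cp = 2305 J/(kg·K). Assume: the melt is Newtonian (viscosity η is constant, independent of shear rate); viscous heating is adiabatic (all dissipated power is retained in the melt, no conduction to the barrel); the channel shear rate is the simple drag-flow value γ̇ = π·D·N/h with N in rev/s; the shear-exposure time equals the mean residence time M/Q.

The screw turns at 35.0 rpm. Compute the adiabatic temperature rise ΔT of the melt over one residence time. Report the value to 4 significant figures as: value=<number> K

value=9.394 K

Convert throughput: Q = 59.9 kg/h = 59.9/3600 = 0.0166389 kg/s
t_res = M / Q_s = 6.07 / 0.0166389 = 364.808 s
Geometry in metres: D = 79.7 mm → 0.0797 m, h = 7.89 mm → 0.00789 m; screw speed N = 35.0 rpm = 0.583333 rev/s
Shear rate: γ̇ = πDN/h = π·0.0797·0.583333/0.00789 = 18.5118 s⁻¹
Adiabatic rise: ΔT = η γ̇² t_res / (ρ cp) = 234·(18.5118)²·364.808 / (1351·2305) = 9.39399 K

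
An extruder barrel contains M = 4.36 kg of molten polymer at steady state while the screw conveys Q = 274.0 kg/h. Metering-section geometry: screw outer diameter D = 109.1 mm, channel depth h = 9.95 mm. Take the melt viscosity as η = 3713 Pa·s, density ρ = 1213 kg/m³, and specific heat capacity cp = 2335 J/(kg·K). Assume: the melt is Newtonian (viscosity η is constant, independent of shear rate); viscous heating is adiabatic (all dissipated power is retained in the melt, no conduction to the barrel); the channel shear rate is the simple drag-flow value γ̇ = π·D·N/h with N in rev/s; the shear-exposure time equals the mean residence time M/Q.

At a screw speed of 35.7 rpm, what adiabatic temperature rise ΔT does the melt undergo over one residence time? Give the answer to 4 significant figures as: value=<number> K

value=31.55 K

Convert throughput: Q = 274.0 kg/h = 274.0/3600 = 0.0761111 kg/s
t_res = M / Q_s = 4.36 / 0.0761111 = 57.2847 s
D = 109.1 mm = 0.1091 m;  h = 9.95 mm = 0.00995 m;  N = 35.7 rpm / 60 = 0.595 rev/s
γ̇ = π·D·N / h = π · 0.1091 · 0.595 / 0.00995 = 20.496 s⁻¹
Adiabatic rise: ΔT = η γ̇² t_res / (ρ cp) = 3713·(20.496)²·57.2847 / (1213·2335) = 31.5466 K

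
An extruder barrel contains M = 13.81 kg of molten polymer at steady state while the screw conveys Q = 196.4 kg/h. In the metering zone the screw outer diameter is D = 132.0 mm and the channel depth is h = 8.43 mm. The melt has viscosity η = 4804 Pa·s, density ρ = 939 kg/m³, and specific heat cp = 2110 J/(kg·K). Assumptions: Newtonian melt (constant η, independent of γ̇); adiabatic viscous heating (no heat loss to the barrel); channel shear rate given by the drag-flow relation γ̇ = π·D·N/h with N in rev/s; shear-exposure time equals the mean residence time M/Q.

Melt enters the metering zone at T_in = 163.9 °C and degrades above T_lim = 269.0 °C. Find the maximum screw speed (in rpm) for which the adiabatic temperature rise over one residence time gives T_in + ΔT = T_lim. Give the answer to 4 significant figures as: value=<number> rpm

value=15.96 rpm

Q_s = Q / 3600 = 196.4 / 3600 = 0.0545556 kg/s
t_res = M / Q_s = 13.81 / 0.0545556 = 253.136 s
Geometry in SI: D = 132.0 mm → 0.132 m, h = 8.43 mm → 0.00843 m
ΔT_a = T_lim − T_in = 269.0 − 163.9 = 105.1 K
Invert ΔT = ηγ̇²t_res/(ρcp) for γ̇: γ̇_max² = ΔT_a ρ cp / (η t_res) = 105.1·939·2110 / (4804·253.136) = 171.235 s⁻²
γ̇_max = sqrt(171.235) = 13.0857 s⁻¹
N_max = γ̇_max h / (πD) = 13.0857·0.00843/(π·0.132) = 0.266011 rev/s → ×60 = 15.9607 rpm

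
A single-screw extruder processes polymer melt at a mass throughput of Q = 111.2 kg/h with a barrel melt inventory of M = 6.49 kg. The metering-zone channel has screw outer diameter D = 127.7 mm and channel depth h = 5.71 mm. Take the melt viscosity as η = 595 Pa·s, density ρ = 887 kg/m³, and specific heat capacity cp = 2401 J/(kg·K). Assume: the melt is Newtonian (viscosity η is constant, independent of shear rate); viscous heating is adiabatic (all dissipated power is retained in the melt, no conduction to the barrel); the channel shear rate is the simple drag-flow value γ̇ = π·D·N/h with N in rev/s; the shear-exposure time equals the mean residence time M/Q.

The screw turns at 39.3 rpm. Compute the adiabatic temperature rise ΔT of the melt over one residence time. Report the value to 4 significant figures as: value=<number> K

value=124.3 K

Convert throughput: Q = 111.2 kg/h = 111.2/3600 = 0.0308889 kg/s
t_res = M / Q_s = 6.49 ÷ 0.0308889 = 210.108 s
Geometry in metres: D = 127.7 mm → 0.1277 m, h = 5.71 mm → 0.00571 m; screw speed N = 39.3 rpm = 0.655 rev/s
γ̇ = π·D·N / h = π · 0.1277 · 0.655 / 0.00571 = 46.0199 s⁻¹
ΔT = η·γ̇²·t_res/(ρ·cp) = [595 × 46.0199² × 210.108] / [887 × 2401] = 124.318 K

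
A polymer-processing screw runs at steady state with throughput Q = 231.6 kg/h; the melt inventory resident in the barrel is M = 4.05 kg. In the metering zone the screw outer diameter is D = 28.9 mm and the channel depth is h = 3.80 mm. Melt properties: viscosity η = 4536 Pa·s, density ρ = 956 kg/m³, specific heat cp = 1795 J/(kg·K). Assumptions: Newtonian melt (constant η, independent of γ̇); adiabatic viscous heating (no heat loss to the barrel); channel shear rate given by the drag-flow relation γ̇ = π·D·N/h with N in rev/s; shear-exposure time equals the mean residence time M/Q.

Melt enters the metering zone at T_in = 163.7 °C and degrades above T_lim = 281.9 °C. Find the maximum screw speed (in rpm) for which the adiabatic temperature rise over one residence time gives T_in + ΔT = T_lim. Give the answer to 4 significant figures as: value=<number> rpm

Convert throughput: Q = 231.6 kg/h = 231.6/3600 = 0.0643333 kg/s
Mean residence time: t_res = M/Q_s = 4.05 kg / 0.0643333 kg/s = 62.9534 s
Convert to metres: D = 0.0289 m, h = 0.0038 m
ΔT_a = T_lim − T_in = 281.9 °C − 163.7 °C = 118.2 K
Invert ΔT = ηγ̇²t_res/(ρcp) for γ̇: γ̇_max² = ΔT_a ρ cp / (η t_res) = 118.2·956·1795 / (4536·62.9534) = 710.31 s⁻²
γ̇_max = sqrt(710.31) = 26.6516 s⁻¹
Solve γ̇ = πDN/h for N: N_max = γ̇_max·h/(π·D) = 26.6516 × 0.0038 / (π × 0.0289) = 1.11547 rev/s = 66.9285 rpm

value=66.93 rpm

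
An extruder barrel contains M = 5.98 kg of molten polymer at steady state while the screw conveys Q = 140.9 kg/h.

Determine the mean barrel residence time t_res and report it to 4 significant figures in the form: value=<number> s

Throughput in SI: Q_s = 140.9 kg/h ÷ 3600 s/h = 0.0391389 kg/s
t_res = M / Q_s = 5.98 / 0.0391389 = 152.789 s

value=152.8 s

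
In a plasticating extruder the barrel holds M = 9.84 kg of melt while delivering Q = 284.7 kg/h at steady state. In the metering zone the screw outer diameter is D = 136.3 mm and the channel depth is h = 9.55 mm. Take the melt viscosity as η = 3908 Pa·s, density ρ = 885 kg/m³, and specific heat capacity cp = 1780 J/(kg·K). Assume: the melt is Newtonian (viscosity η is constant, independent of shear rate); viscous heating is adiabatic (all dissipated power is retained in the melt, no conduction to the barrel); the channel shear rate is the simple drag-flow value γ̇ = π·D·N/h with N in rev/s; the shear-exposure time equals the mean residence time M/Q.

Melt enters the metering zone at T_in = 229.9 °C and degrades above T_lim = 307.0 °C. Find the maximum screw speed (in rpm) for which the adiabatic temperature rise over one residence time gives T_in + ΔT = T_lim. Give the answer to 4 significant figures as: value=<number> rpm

Convert throughput: Q = 284.7 kg/h = 284.7/3600 = 0.0790833 kg/s
t_res = M / Q_s = 9.84 / 0.0790833 = 124.426 s
Geometry in SI: D = 136.3 mm → 0.1363 m, h = 9.55 mm → 0.00955 m
ΔT_a = T_lim − T_in = 307.0 − 229.9 = 77.1 K
γ̇_max² = ΔT_a·ρ·cp/(η·t_res) = 77.1·885·1780/(3908·124.426) = 249.777 s⁻²
Take the square root: γ̇_max = √(249.777) = 15.8043 s⁻¹
Solve γ̇ = πDN/h for N: N_max = γ̇_max·h/(π·D) = 15.8043 × 0.00955 / (π × 0.1363) = 0.35248 rev/s = 21.1488 rpm

value=21.15 rpm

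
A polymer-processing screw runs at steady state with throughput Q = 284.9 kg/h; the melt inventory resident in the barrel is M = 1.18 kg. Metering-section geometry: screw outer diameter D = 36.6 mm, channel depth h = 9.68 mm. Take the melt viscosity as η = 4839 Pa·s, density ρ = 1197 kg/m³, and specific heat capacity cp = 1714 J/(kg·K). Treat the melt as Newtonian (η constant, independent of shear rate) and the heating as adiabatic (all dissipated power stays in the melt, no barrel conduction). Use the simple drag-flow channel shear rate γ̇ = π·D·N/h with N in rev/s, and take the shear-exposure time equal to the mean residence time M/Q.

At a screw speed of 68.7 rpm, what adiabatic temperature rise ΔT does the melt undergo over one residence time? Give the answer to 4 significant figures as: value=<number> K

value=6.505 K

Throughput in SI: Q_s = 284.9 kg/h ÷ 3600 s/h = 0.0791389 kg/s
t_res = M / Q_s = 1.18 / 0.0791389 = 14.9105 s
D = 36.6 mm = 0.0366 m;  h = 9.68 mm = 0.00968 m;  N = 68.7 rpm / 60 = 1.145 rev/s
Shear rate: γ̇ = πDN/h = π·0.0366·1.145/0.00968 = 13.6007 s⁻¹
Adiabatic rise: ΔT = η γ̇² t_res / (ρ cp) = 4839·(13.6007)²·14.9105 / (1197·1714) = 6.50526 K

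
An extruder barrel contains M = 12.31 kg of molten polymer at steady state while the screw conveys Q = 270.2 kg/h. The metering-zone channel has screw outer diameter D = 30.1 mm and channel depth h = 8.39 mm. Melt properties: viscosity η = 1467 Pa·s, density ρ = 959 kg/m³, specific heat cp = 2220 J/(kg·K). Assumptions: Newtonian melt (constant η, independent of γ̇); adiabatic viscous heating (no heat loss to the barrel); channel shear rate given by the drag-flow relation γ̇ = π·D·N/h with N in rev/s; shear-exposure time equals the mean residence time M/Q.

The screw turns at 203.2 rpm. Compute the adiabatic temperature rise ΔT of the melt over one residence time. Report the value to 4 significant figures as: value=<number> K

Convert throughput: Q = 270.2 kg/h = 270.2/3600 = 0.0750556 kg/s
t_res = M / Q_s = 12.31 ÷ 0.0750556 = 164.012 s
D = 30.1 mm = 0.0301 m;  h = 8.39 mm = 0.00839 m;  N = 203.2 rpm / 60 = 3.38667 rev/s
γ̇ = π·D·N / h = π · 0.0301 · 3.38667 / 0.00839 = 38.1704 s⁻¹
ΔT = η·γ̇²·t_res/(ρ·cp) = [1467 × 38.1704² × 164.012] / [959 × 2220] = 164.66 K

value=164.7 K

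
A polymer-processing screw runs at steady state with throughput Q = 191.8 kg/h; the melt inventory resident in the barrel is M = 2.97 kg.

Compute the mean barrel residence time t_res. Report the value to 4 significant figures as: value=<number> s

value=55.75 s

Convert throughput: Q = 191.8 kg/h = 191.8/3600 = 0.0532778 kg/s
t_res = M / Q_s = 2.97 ÷ 0.0532778 = 55.7456 s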